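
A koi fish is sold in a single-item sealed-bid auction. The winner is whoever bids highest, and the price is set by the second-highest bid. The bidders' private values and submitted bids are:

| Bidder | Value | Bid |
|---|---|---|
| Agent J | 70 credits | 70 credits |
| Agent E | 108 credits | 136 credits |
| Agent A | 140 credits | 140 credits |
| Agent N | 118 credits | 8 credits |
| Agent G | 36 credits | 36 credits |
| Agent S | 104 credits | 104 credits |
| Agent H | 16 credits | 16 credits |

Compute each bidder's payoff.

Ranking the bids: Agent A 140 credits; Agent E 136 credits; Agent S 104 credits; Agent J 70 credits; Agent G 36 credits; Agent H 16 credits; Agent N 8 credits.
Agent A has the top bid and wins; the price is the second-highest bid, 136 credits.
Agent A's payoff = 140 credits − 136 credits = 4 credits. All other bidders lose, so their payoff is 0.

Payoffs: Agent J 0 credits, Agent E 0 credits, Agent A 4 credits, Agent N 0 credits, Agent G 0 credits, Agent S 0 credits, Agent H 0 credits.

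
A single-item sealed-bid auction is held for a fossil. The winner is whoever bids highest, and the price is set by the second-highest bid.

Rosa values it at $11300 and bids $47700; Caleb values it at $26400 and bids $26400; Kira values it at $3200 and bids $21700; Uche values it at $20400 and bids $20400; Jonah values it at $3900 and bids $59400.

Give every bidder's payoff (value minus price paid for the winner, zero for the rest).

Rosa $0, Caleb $0, Kira $0, Uche $0, Jonah -$43800.

Ordered from highest: Jonah $59400 > Rosa $47700 > Caleb $26400 > Kira $21700 > Uche $20400.
Jonah has the top bid and wins; the price is the second-highest bid, $47700.
Jonah's payoff = $3900 − $47700 = -$43800. All other bidders lose, so their payoff is 0.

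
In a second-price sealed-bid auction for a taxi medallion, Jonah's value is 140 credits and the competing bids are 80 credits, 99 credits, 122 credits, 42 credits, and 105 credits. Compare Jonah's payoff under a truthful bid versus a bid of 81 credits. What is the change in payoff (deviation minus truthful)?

The highest competing bid is 122 credits.
Bidding truthfully at 140 credits: Jonah has the top bid, wins, and pays the second-highest bid 122 credits. Payoff = 140 credits − 122 credits = 18 credits.
Bidding 81 credits: the top bid is 122 credits (a rival), so Jonah loses. Payoff = 0 credits.
Change = 0 credits − 18 credits = -18 credits.
This is the dominant-strategy logic: truthful bidding weakly beats any alternative.

Payoff change: -18 credits.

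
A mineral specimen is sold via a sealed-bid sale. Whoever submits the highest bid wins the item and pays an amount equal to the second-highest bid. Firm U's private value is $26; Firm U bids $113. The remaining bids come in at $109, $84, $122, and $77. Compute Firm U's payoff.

Highest competing bid: $122.
Firm U's bid $113 is not the highest, so Firm U loses, pays nothing, and earns zero payoff.

Firm U's payoff: $0.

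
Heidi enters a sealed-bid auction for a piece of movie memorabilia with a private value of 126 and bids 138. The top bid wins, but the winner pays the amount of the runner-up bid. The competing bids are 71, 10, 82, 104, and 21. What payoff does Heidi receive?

Payoff = 22.

Highest competing bid: 104.
Heidi's bid 138 is the highest overall, so Heidi wins and pays the second-highest bid, 104.
Payoff = value − price = 126 − 104 = 22.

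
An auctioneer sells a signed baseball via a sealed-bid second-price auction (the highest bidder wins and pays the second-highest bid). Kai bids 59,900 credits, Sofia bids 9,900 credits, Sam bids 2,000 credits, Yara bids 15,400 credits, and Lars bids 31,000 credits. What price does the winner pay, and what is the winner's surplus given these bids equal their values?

Sorted high to low: Kai 59,900 credits > Lars 31,000 credits > Yara 15,400 credits > Sofia 9,900 credits > Sam 2,000 credits.
Kai is the highest bidder, so Kai wins.
Under the second-price rule, the price is the second-highest bid: 31,000 credits.
Surplus = 59,900 credits − 31,000 credits = 28,900 credits.

The winner pays 31,000 credits for a surplus of 28,900 credits.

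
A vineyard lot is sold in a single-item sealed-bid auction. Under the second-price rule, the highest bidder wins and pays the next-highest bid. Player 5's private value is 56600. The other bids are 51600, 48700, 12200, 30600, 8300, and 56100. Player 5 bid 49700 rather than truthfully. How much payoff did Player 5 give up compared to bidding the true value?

500

The highest competing bid is 56100.
Bidding truthfully at 56600: Player 5 has the top bid, wins, and pays the second-highest bid 56100. Payoff = 56600 − 56100 = 500.
Bidding 49700: the top bid is 56100 (a rival), so Player 5 loses. Payoff = 0.
Regret = truthful payoff − actual payoff = 500 − 0 = 500.
Deviating from a truthful bid can only lose payoff in a second-price auction — never gain.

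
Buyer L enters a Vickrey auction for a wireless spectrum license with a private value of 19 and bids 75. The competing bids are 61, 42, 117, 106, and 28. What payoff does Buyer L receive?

Highest competing bid: 117.
Buyer L's bid 75 is not the highest, so Buyer L loses, pays nothing, and earns zero payoff.

Payoff = 0.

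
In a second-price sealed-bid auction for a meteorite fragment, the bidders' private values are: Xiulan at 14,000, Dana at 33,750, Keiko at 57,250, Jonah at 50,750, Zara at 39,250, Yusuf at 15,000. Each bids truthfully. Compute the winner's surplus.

Surplus = 6,500.

Ranking the bids: Keiko 57,250, then Jonah 50,750, then Zara 39,250, then Dana 33,750, then Yusuf 15,000, then Xiulan 14,000.
Keiko wins with the top bid and pays the second-highest, 50,750.
Surplus = 57,250 − 50,750 = 6,500.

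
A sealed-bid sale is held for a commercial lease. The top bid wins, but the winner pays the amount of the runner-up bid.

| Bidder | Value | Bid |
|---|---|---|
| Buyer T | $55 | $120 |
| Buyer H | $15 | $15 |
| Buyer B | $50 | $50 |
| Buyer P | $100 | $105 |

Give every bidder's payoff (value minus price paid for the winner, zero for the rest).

Buyer T -$50, Buyer H $0, Buyer B $0, Buyer P $0.

Ordered from highest: Buyer T $120; Buyer P $105; Buyer B $50; Buyer H $15.
Buyer T has the top bid and wins; the price is the second-highest bid, $105.
Buyer T's payoff = $55 − $105 = -$50. All other bidders lose, so their payoff is 0.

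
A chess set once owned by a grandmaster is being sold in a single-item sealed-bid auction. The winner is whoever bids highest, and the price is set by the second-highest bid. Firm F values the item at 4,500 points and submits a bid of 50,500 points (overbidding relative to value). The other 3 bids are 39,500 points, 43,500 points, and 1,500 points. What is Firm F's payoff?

Payoff = -39,000 points.

Highest competing bid: 43,500 points.
Firm F's bid 50,500 points is the highest overall, so Firm F wins and pays the second-highest bid, 43,500 points.
Payoff = value − price = 4,500 points − 43,500 points = -39,000 points.
Overbidding won the item at a price above value — truthful bidding would have avoided this loss.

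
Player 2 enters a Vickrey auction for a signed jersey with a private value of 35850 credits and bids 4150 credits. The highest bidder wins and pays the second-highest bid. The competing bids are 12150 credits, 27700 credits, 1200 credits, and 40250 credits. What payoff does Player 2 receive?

Highest competing bid: 40250 credits.
Player 2's bid 4150 credits is not the highest, so Player 2 loses, pays nothing, and earns zero payoff.

0 credits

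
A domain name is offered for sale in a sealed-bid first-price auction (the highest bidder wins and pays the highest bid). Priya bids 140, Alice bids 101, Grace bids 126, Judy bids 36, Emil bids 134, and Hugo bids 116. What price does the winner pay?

The winner pays 140.

Ordered from highest: Priya 140 > Emil 134 > Grace 126 > Hugo 116 > Alice 101 > Judy 36.
Priya is the highest bidder, so Priya wins.
Under the first-price rule, the price is the highest bid: 140.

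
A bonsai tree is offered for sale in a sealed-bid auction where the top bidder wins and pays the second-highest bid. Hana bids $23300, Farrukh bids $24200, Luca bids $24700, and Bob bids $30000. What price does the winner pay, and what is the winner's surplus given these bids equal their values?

The winner pays $24700 for a surplus of $5300.

Bids in descending order: Bob $30000; Luca $24700; Farrukh $24200; Hana $23300.
Bob is the highest bidder, so Bob wins.
Under the second-price rule, the price is the second-highest bid: $24700.
Surplus = $30000 − $24700 = $5300.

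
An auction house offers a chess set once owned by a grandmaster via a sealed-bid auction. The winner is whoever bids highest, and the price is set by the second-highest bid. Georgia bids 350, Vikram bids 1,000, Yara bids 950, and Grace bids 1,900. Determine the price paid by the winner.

1,000

Sorted high to low: Grace 1,900; Vikram 1,000; Yara 950; Georgia 350.
Grace has the highest bid, so Grace wins.
The second-highest bid is 1,000, so that is what Grace pays.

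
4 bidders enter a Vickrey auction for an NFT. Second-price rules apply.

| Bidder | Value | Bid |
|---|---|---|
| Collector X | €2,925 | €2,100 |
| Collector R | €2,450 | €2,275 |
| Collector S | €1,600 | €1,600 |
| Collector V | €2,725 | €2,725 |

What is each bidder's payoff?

Sorted high to low: Collector V €2,725; Collector R €2,275; Collector X €2,100; Collector S €1,600.
Collector V has the top bid and wins; the price is the second-highest bid, €2,275.
Collector V's payoff = €2,725 − €2,275 = €450. All other bidders lose, so their payoff is 0.

Payoffs: Collector X €0, Collector R €0, Collector S €0, Collector V €450.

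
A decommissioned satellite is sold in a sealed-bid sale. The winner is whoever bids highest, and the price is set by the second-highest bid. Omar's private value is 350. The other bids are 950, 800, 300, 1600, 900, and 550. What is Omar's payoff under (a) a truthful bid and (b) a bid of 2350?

The highest competing bid is 1600.
Bidding truthfully at 350: the top bid is 1600 (a rival), so Omar loses. Payoff = 0.
Bidding 2350: Omar has the top bid, wins, and pays the second-highest bid 1600. Payoff = 350 − 1600 = -1250.

Truthful: 0; alternative: -1250.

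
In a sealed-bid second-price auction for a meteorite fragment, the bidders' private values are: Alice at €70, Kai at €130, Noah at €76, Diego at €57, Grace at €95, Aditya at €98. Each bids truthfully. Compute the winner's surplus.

Bids in descending order: Kai €130, then Aditya €98, then Grace €95, then Noah €76, then Alice €70, then Diego €57.
Kai wins with the top bid and pays the second-highest, €98.
Surplus = €130 − €98 = €32.

Winner's surplus: €32.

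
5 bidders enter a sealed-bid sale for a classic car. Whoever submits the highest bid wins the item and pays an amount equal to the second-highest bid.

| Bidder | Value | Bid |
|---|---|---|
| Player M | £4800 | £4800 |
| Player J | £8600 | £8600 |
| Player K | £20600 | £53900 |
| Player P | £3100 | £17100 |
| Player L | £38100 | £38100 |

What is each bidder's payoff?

Player M £0, Player J £0, Player K -£17500, Player P £0, Player L £0.

Sorted high to low: Player K £53900, then Player L £38100, then Player P £17100, then Player J £8600, then Player M £4800.
Player K has the top bid and wins; the price is the second-highest bid, £38100.
Player K's payoff = £20600 − £38100 = -£17500. All other bidders lose, so their payoff is 0.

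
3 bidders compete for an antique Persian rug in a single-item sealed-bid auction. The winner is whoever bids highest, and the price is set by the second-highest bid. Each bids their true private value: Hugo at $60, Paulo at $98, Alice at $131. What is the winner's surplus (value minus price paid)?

Bids in descending order: Alice $131; Paulo $98; Hugo $60.
Alice wins with the top bid and pays the second-highest, $98.
Surplus = $131 − $98 = $33.

Surplus = $33.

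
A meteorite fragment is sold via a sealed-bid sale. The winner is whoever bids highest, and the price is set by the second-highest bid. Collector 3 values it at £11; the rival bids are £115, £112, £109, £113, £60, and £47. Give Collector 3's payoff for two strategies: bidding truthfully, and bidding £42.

Truthful: £0; alternative: £0.

The highest competing bid is £115.
Bidding truthfully at £11: the top bid is £115 (a rival), so Collector 3 loses. Payoff = £0.
Bidding £42: the top bid is £115 (a rival), so Collector 3 loses. Payoff = £0.
The bid only affects whether you win, not the price — here both bids land on the same side of the top rival bid, so the deviation is payoff-neutral.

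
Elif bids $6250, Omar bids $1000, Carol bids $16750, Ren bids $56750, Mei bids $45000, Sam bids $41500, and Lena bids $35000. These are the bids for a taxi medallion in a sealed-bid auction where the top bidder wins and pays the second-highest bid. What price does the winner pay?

Sorted high to low: Ren $56750 > Mei $45000 > Sam $41500 > Lena $35000 > Carol $16750 > Elif $6250 > Omar $1000.
Ren is the highest bidder, so Ren wins.
Under the second-price rule, the price is the second-highest bid: $45000.

$45000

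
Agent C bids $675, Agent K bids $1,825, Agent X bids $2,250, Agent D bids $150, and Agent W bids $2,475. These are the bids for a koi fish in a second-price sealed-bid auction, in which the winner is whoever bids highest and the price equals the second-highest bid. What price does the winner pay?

Ordered from highest: Agent W $2,475; Agent X $2,250; Agent K $1,825; Agent C $675; Agent D $150.
Agent W is the highest bidder, so Agent W wins.
Under the second-price rule, the price is the second-highest bid: $2,250.

Price paid: $2,250.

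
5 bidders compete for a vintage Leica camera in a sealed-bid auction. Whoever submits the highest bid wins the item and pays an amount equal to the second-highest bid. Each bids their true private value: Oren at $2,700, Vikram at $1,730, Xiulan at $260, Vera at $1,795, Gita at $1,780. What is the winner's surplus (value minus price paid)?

$905

Sorted high to low: Oren $2,700; Vera $1,795; Gita $1,780; Vikram $1,730; Xiulan $260.
Oren wins with the top bid and pays the second-highest, $1,795.
Surplus = $2,700 − $1,795 = $905.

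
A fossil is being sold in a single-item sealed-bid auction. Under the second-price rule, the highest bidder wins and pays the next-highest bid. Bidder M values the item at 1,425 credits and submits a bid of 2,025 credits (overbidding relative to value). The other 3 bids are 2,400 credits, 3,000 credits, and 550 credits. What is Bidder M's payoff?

Highest competing bid: 3,000 credits.
Bidder M's bid 2,025 credits is not the highest, so Bidder M loses, pays nothing, and earns zero payoff.

Payoff = 0 credits.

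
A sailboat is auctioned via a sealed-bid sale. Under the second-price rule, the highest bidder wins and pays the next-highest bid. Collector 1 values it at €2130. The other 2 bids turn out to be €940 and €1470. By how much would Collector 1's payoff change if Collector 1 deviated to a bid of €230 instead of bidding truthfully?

The highest competing bid is €1470.
Bidding truthfully at €2130: Collector 1 has the top bid, wins, and pays the second-highest bid €1470. Payoff = €2130 − €1470 = €660.
Bidding €230: the top bid is €1470 (a rival), so Collector 1 loses. Payoff = €0.
Change = €0 − €660 = -€660.
This is the dominant-strategy logic: truthful bidding weakly beats any alternative.

Change in payoff: -€660.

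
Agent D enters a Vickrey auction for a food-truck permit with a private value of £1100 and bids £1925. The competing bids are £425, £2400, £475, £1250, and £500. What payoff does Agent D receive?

Highest competing bid: £2400.
Agent D's bid £1925 is not the highest, so Agent D loses, pays nothing, and earns zero payoff.

Agent D's payoff: £0.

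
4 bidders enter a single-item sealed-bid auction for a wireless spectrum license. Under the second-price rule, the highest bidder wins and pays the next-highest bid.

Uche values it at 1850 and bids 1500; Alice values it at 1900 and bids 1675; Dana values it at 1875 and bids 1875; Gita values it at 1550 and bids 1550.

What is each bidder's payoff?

Uche 0, Alice 0, Dana 200, Gita 0.

Sorted high to low: Dana 1875, then Alice 1675, then Gita 1550, then Uche 1500.
Dana has the top bid and wins; the price is the second-highest bid, 1675.
Dana's payoff = 1875 − 1675 = 200. All other bidders lose, so their payoff is 0.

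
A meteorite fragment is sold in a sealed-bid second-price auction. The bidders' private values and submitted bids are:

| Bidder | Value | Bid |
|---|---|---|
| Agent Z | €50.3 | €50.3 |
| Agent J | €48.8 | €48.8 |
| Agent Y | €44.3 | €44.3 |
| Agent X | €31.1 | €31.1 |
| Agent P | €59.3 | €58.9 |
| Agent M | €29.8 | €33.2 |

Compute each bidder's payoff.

Ranking the bids: Agent P €58.9, then Agent Z €50.3, then Agent J €48.8, then Agent Y €44.3, then Agent M €33.2, then Agent X €31.1.
Agent P has the top bid and wins; the price is the second-highest bid, €50.3.
Agent P's payoff = €59.3 − €50.3 = €9.0. All other bidders lose, so their payoff is 0.

Agent Z €0.0, Agent J €0.0, Agent Y €0.0, Agent X €0.0, Agent P €9.0, Agent M €0.0.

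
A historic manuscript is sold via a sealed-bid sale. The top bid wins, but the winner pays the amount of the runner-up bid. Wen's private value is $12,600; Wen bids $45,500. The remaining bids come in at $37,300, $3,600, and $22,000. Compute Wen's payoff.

Payoff = -$24,700.

Highest competing bid: $37,300.
Wen's bid $45,500 is the highest overall, so Wen wins and pays the second-highest bid, $37,300.
Payoff = value − price = $12,600 − $37,300 = -$24,700.
Overbidding won the item at a price above value — truthful bidding would have avoided this loss.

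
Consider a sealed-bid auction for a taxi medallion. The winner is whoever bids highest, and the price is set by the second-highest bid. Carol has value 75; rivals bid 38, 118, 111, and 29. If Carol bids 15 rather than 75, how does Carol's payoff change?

The highest competing bid is 118.
Bidding truthfully at 75: the top bid is 118 (a rival), so Carol loses. Payoff = 0.
Bidding 15: the top bid is 118 (a rival), so Carol loses. Payoff = 0.
Change = 0 − 0 = 0.

Change in payoff: 0.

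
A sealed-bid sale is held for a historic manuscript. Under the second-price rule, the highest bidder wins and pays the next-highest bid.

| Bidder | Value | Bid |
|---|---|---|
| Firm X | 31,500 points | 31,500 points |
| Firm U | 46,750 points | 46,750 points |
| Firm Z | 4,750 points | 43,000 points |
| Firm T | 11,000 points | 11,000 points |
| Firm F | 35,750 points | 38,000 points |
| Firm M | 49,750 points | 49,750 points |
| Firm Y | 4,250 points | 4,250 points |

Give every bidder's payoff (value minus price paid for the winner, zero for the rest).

Ranking the bids: Firm M 49,750 points, then Firm U 46,750 points, then Firm Z 43,000 points, then Firm F 38,000 points, then Firm X 31,500 points, then Firm T 11,000 points, then Firm Y 4,250 points.
Firm M has the top bid and wins; the price is the second-highest bid, 46,750 points.
Firm M's payoff = 49,750 points − 46,750 points = 3,000 points. All other bidders lose, so their payoff is 0.

Payoffs: Firm X 0 points, Firm U 0 points, Firm Z 0 points, Firm T 0 points, Firm F 0 points, Firm M 3,000 points, Firm Y 0 points.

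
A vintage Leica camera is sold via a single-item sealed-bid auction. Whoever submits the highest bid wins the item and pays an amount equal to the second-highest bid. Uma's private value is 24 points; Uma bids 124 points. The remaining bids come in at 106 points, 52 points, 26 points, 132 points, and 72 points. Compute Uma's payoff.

Payoff = 0 points.

Highest competing bid: 132 points.
Uma's bid 124 points is not the highest, so Uma loses, pays nothing, and earns zero payoff.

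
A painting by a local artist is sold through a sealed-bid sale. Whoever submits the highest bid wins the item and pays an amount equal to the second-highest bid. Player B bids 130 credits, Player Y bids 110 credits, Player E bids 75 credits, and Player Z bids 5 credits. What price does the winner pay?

110 credits

Sorted high to low: Player B 130 credits, then Player Y 110 credits, then Player E 75 credits, then Player Z 5 credits.
Player B has the highest bid, so Player B wins.
The second-highest bid is 110 credits, so that is what Player B pays.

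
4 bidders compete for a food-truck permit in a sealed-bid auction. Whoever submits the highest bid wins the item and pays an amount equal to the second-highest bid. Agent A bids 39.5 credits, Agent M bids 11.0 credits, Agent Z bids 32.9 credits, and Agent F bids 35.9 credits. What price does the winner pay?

Bids in descending order: Agent A 39.5 credits, then Agent F 35.9 credits, then Agent Z 32.9 credits, then Agent M 11.0 credits.
Agent A has the highest bid, so Agent A wins.
The second-highest bid is 35.9 credits, so that is what Agent A pays.

Price paid: 35.9 credits.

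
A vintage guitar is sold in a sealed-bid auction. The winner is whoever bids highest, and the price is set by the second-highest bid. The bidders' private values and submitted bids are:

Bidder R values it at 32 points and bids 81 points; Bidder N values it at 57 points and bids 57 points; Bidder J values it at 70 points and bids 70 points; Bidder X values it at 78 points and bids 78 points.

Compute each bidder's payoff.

Bids in descending order: Bidder R 81 points > Bidder X 78 points > Bidder J 70 points > Bidder N 57 points.
Bidder R has the top bid and wins; the price is the second-highest bid, 78 points.
Bidder R's payoff = 32 points − 78 points = -46 points. All other bidders lose, so their payoff is 0.

Payoffs: Bidder R -46 points, Bidder N 0 points, Bidder J 0 points, Bidder X 0 points.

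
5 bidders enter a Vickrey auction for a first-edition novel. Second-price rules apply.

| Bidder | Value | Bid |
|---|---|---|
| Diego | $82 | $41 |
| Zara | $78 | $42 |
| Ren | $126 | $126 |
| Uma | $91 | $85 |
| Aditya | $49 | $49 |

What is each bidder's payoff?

Diego $0, Zara $0, Ren $41, Uma $0, Aditya $0.

Sorted high to low: Ren $126 > Uma $85 > Aditya $49 > Zara $42 > Diego $41.
Ren has the top bid and wins; the price is the second-highest bid, $85.
Ren's payoff = $126 − $85 = $41. All other bidders lose, so their payoff is 0.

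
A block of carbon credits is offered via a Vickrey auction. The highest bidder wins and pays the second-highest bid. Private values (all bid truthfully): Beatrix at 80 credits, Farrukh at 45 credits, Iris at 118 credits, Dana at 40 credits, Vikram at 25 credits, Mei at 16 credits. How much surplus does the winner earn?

38 credits

Bids in descending order: Iris 118 credits; Beatrix 80 credits; Farrukh 45 credits; Dana 40 credits; Vikram 25 credits; Mei 16 credits.
Iris wins with the top bid and pays the second-highest, 80 credits.
Surplus = 118 credits − 80 credits = 38 credits.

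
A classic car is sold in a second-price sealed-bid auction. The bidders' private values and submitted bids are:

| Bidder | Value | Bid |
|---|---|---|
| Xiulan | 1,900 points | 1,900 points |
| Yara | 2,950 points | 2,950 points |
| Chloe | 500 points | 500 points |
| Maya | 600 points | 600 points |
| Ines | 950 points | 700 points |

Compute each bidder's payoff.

Ordered from highest: Yara 2,950 points, then Xiulan 1,900 points, then Ines 700 points, then Maya 600 points, then Chloe 500 points.
Yara has the top bid and wins; the price is the second-highest bid, 1,900 points.
Yara's payoff = 2,950 points − 1,900 points = 1,050 points. All other bidders lose, so their payoff is 0.

Payoffs: Xiulan 0 points, Yara 1,050 points, Chloe 0 points, Maya 0 points, Ines 0 points.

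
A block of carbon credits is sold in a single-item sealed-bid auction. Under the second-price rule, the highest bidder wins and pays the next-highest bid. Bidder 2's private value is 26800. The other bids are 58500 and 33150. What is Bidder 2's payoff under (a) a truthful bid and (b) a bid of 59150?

Truthful: 0; alternative: -31700.

The highest competing bid is 58500.
Bidding truthfully at 26800: the top bid is 58500 (a rival), so Bidder 2 loses. Payoff = 0.
Bidding 59150: Bidder 2 has the top bid, wins, and pays the second-highest bid 58500. Payoff = 26800 − 58500 = -31700.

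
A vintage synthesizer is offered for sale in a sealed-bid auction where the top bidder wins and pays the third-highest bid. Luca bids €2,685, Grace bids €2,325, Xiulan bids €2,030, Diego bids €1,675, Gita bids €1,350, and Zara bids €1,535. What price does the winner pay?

Ranking the bids: Luca €2,685 > Grace €2,325 > Xiulan €2,030 > Diego €1,675 > Zara €1,535 > Gita €1,350.
Luca is the highest bidder, so Luca wins.
Under the third-price rule, the price is the third-highest bid: €2,030.

Price paid: €2,030.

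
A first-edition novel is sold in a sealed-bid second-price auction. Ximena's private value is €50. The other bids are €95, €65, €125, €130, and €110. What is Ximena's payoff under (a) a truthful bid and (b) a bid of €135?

The highest competing bid is €130.
Bidding truthfully at €50: the top bid is €130 (a rival), so Ximena loses. Payoff = €0.
Bidding €135: Ximena has the top bid, wins, and pays the second-highest bid €130. Payoff = €50 − €130 = -€80.

Truthful: €0; alternative: -€80.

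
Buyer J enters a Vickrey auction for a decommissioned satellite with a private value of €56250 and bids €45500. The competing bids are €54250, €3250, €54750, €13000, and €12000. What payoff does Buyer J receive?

Payoff = €0.

Highest competing bid: €54750.
Buyer J's bid €45500 is not the highest, so Buyer J loses, pays nothing, and earns zero payoff.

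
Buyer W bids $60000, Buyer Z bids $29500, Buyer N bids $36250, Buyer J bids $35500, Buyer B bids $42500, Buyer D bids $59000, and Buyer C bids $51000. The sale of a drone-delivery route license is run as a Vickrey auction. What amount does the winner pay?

Sorted high to low: Buyer W $60000 > Buyer D $59000 > Buyer C $51000 > Buyer B $42500 > Buyer N $36250 > Buyer J $35500 > Buyer Z $29500.
Buyer W has the highest bid, so Buyer W wins.
The second-highest bid is $59000, so that is what Buyer W pays.

The winner pays $59000.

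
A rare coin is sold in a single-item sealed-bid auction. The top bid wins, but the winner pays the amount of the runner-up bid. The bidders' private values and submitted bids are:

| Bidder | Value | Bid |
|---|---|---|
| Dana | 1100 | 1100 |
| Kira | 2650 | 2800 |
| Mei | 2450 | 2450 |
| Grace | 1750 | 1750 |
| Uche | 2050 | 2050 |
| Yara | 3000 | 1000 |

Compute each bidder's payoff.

Ordered from highest: Kira 2800 > Mei 2450 > Uche 2050 > Grace 1750 > Dana 1100 > Yara 1000.
Kira has the top bid and wins; the price is the second-highest bid, 2450.
Kira's payoff = 2650 − 2450 = 200. All other bidders lose, so their payoff is 0.

Dana 0, Kira 200, Mei 0, Grace 0, Uche 0, Yara 0.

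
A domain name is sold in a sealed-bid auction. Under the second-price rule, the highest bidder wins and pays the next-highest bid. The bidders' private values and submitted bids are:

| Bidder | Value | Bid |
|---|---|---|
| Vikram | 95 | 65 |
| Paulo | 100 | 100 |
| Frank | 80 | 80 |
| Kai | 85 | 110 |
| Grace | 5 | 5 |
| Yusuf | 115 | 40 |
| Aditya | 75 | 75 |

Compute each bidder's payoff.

Sorted high to low: Kai 110; Paulo 100; Frank 80; Aditya 75; Vikram 65; Yusuf 40; Grace 5.
Kai has the top bid and wins; the price is the second-highest bid, 100.
Kai's payoff = 85 − 100 = -15. All other bidders lose, so their payoff is 0.

Payoffs: Vikram 0, Paulo 0, Frank 0, Kai -15, Grace 0, Yusuf 0, Aditya 0.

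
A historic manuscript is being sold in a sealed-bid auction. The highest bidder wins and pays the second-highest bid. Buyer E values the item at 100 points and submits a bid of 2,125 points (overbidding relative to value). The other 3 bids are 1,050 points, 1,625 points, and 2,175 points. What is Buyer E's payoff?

Payoff = 0 points.

Highest competing bid: 2,175 points.
Buyer E's bid 2,125 points is not the highest, so Buyer E loses, pays nothing, and earns zero payoff.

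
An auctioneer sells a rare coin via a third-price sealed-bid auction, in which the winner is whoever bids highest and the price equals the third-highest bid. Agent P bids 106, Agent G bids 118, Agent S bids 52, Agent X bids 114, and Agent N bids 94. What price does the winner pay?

Ordered from highest: Agent G 118, then Agent X 114, then Agent P 106, then Agent N 94, then Agent S 52.
Agent G is the highest bidder, so Agent G wins.
Under the third-price rule, the price is the third-highest bid: 106.

The winner pays 106.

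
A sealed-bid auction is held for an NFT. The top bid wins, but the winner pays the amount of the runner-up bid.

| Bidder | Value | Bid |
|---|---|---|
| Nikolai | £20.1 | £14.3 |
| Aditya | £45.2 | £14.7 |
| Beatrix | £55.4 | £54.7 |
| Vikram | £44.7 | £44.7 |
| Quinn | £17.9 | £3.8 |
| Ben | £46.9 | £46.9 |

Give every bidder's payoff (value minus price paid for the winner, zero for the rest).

Ordered from highest: Beatrix £54.7 > Ben £46.9 > Vikram £44.7 > Aditya £14.7 > Nikolai £14.3 > Quinn £3.8.
Beatrix has the top bid and wins; the price is the second-highest bid, £46.9.
Beatrix's payoff = £55.4 − £46.9 = £8.5. All other bidders lose, so their payoff is 0.

Payoffs: Nikolai £0.0, Aditya £0.0, Beatrix £8.5, Vikram £0.0, Quinn £0.0, Ben £0.0.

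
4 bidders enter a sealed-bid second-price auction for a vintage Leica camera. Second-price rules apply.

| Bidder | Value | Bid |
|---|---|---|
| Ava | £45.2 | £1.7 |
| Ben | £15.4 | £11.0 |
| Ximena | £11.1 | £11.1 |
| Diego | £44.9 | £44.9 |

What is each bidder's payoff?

Ranking the bids: Diego £44.9, then Ximena £11.1, then Ben £11.0, then Ava £1.7.
Diego has the top bid and wins; the price is the second-highest bid, £11.1.
Diego's payoff = £44.9 − £11.1 = £33.8. All other bidders lose, so their payoff is 0.

Ava £0.0, Ben £0.0, Ximena £0.0, Diego £33.8.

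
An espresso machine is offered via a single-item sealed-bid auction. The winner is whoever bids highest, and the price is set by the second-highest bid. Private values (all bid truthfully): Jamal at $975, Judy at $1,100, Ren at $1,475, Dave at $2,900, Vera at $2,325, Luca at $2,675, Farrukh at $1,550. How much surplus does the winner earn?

Ranking the bids: Dave $2,900, then Luca $2,675, then Vera $2,325, then Farrukh $1,550, then Ren $1,475, then Judy $1,100, then Jamal $975.
Dave wins with the top bid and pays the second-highest, $2,675.
Surplus = $2,900 − $2,675 = $225.

$225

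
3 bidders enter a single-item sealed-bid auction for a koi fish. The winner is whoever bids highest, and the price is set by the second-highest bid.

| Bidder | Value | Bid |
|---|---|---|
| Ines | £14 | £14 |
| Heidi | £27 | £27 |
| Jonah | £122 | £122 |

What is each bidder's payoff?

Sorted high to low: Jonah £122 > Heidi £27 > Ines £14.
Jonah has the top bid and wins; the price is the second-highest bid, £27.
Jonah's payoff = £122 − £27 = £95. All other bidders lose, so their payoff is 0.

Payoffs: Ines £0, Heidi £0, Jonah £95.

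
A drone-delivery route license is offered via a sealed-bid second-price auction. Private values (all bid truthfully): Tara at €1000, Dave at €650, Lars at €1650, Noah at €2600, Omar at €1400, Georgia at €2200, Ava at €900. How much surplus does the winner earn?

Bids in descending order: Noah €2600 > Georgia €2200 > Lars €1650 > Omar €1400 > Tara €1000 > Ava €900 > Dave €650.
Noah wins with the top bid and pays the second-highest, €2200.
Surplus = €2600 − €2200 = €400.

Surplus = €400.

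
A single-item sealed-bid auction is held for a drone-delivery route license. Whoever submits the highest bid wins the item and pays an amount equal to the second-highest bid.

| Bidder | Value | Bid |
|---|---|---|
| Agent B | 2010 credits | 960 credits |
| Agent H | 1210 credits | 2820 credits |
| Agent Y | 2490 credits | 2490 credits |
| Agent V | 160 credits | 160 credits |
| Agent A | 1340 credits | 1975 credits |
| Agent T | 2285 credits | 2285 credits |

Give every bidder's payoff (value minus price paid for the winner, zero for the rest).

Ranking the bids: Agent H 2820 credits > Agent Y 2490 credits > Agent T 2285 credits > Agent A 1975 credits > Agent B 960 credits > Agent V 160 credits.
Agent H has the top bid and wins; the price is the second-highest bid, 2490 credits.
Agent H's payoff = 1210 credits − 2490 credits = -1280 credits. All other bidders lose, so their payoff is 0.

Payoffs: Agent B 0 credits, Agent H -1280 credits, Agent Y 0 credits, Agent V 0 credits, Agent A 0 credits, Agent T 0 credits.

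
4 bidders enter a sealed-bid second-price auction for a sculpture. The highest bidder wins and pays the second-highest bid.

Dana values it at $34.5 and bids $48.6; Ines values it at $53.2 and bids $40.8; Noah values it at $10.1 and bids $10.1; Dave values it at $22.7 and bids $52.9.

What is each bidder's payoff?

Sorted high to low: Dave $52.9 > Dana $48.6 > Ines $40.8 > Noah $10.1.
Dave has the top bid and wins; the price is the second-highest bid, $48.6.
Dave's payoff = $22.7 − $48.6 = -$25.9. All other bidders lose, so their payoff is 0.

Dana $0.0, Ines $0.0, Noah $0.0, Dave -$25.9.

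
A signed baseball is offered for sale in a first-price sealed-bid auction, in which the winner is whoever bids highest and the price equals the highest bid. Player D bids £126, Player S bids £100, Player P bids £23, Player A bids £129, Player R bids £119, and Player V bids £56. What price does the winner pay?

Bids in descending order: Player A £129 > Player D £126 > Player R £119 > Player S £100 > Player V £56 > Player P £23.
Player A is the highest bidder, so Player A wins.
Under the first-price rule, the price is the highest bid: £129.

Price paid: £129.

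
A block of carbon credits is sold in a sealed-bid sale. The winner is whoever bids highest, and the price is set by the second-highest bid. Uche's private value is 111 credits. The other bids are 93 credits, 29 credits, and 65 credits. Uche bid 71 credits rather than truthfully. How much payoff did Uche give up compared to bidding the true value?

18 credits

The highest competing bid is 93 credits.
Bidding truthfully at 111 credits: Uche has the top bid, wins, and pays the second-highest bid 93 credits. Payoff = 111 credits − 93 credits = 18 credits.
Bidding 71 credits: the top bid is 93 credits (a rival), so Uche loses. Payoff = 0 credits.
Regret = truthful payoff − actual payoff = 18 credits − 0 credits = 18 credits.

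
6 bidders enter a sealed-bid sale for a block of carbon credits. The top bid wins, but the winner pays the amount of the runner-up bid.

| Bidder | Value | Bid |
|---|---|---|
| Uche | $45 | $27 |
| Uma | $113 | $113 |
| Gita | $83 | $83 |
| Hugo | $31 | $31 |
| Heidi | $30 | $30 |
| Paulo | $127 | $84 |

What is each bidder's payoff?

Uche $0, Uma $29, Gita $0, Hugo $0, Heidi $0, Paulo $0.

Bids in descending order: Uma $113, then Paulo $84, then Gita $83, then Hugo $31, then Heidi $30, then Uche $27.
Uma has the top bid and wins; the price is the second-highest bid, $84.
Uma's payoff = $113 − $84 = $29. All other bidders lose, so their payoff is 0.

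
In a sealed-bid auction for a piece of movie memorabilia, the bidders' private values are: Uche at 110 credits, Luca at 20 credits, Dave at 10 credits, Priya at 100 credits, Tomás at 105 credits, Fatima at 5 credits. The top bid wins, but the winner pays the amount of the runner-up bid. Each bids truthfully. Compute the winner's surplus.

5 credits

Sorted high to low: Uche 110 credits; Tomás 105 credits; Priya 100 credits; Luca 20 credits; Dave 10 credits; Fatima 5 credits.
Uche wins with the top bid and pays the second-highest, 105 credits.
Surplus = 110 credits − 105 credits = 5 credits.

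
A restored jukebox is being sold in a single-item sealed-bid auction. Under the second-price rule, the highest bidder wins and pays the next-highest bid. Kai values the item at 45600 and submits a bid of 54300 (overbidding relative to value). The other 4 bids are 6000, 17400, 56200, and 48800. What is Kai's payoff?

Payoff = 0.

Highest competing bid: 56200.
Kai's bid 54300 is not the highest, so Kai loses, pays nothing, and earns zero payoff.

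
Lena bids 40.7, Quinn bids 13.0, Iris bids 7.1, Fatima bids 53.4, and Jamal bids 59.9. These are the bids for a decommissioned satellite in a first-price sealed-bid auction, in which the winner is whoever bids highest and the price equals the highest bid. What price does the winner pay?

Bids in descending order: Jamal 59.9 > Fatima 53.4 > Lena 40.7 > Quinn 13.0 > Iris 7.1.
Jamal is the highest bidder, so Jamal wins.
Under the first-price rule, the price is the highest bid: 59.9.

Price paid: 59.9.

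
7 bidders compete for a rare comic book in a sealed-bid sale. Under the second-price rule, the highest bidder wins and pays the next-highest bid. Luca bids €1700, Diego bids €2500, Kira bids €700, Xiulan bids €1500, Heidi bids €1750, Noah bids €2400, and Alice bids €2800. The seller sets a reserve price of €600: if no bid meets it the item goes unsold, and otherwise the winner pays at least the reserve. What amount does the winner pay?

Sorted high to low: Alice €2800 > Diego €2500 > Noah €2400 > Heidi €1750 > Luca €1700 > Xiulan €1500 > Kira €700.
Alice has the highest bid, so Alice wins.
The second-highest bid is €2500, which exceeds the reserve, so that sets the price.

€2500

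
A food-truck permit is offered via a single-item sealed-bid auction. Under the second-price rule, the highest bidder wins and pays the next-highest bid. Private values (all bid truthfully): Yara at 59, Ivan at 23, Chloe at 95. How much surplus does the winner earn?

Ranking the bids: Chloe 95, then Yara 59, then Ivan 23.
Chloe wins with the top bid and pays the second-highest, 59.
Surplus = 95 − 59 = 36.

36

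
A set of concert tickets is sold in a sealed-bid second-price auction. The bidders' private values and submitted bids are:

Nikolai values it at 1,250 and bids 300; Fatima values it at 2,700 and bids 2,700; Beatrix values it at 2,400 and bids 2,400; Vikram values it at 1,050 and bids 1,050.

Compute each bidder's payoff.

Ordered from highest: Fatima 2,700; Beatrix 2,400; Vikram 1,050; Nikolai 300.
Fatima has the top bid and wins; the price is the second-highest bid, 2,400.
Fatima's payoff = 2,700 − 2,400 = 300. All other bidders lose, so their payoff is 0.

Nikolai 0, Fatima 300, Beatrix 0, Vikram 0.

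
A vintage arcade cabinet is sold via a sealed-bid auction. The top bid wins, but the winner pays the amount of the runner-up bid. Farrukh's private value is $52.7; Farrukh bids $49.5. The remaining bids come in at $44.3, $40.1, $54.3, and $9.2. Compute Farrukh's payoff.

Payoff = $0.0.

Highest competing bid: $54.3.
Farrukh's bid $49.5 is not the highest, so Farrukh loses, pays nothing, and earns zero payoff.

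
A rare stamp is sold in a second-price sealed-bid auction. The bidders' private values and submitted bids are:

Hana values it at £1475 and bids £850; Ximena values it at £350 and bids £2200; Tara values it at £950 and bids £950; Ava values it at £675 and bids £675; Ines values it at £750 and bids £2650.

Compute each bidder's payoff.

Hana £0, Ximena £0, Tara £0, Ava £0, Ines -£1450.

Bids in descending order: Ines £2650, then Ximena £2200, then Tara £950, then Hana £850, then Ava £675.
Ines has the top bid and wins; the price is the second-highest bid, £2200.
Ines's payoff = £750 − £2200 = -£1450. All other bidders lose, so their payoff is 0.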